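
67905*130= 8827650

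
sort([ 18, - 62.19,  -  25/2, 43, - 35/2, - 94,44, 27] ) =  [ - 94, - 62.19,  -  35/2, - 25/2 , 18,27, 43, 44]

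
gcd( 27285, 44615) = 5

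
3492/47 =74 + 14/47 = 74.30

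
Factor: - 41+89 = 2^4*3^1 = 48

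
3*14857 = 44571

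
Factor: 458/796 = 2^( - 1) * 199^(-1)*229^1 = 229/398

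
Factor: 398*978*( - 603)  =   - 234714132 = - 2^2*3^3*67^1*163^1*199^1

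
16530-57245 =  - 40715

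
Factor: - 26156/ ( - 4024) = 13/2 = 2^( - 1)*13^1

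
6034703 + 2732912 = 8767615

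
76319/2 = 76319/2 =38159.50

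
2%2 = 0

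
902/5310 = 451/2655= 0.17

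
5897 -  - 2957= 8854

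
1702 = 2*851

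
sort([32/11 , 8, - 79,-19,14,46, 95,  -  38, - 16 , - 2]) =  [ - 79,-38, - 19, - 16, - 2,32/11,8,14, 46, 95] 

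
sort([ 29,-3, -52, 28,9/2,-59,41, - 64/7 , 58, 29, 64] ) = [-59, - 52, -64/7  , - 3,9/2, 28,29 , 29,41, 58 , 64 ] 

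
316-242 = 74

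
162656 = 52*3128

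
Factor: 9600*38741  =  2^7*3^1*5^2*19^1*2039^1 = 371913600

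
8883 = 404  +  8479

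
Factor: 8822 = 2^1*11^1*401^1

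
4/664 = 1/166 = 0.01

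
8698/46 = 4349/23 =189.09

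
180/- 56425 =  - 36/11285  =  - 0.00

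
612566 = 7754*79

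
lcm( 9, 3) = 9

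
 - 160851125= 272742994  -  433594119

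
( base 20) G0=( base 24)D8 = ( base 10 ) 320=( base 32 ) a0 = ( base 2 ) 101000000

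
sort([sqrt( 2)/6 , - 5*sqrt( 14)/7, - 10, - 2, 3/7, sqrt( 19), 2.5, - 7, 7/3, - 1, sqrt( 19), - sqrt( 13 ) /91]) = [ - 10 , - 7, - 5*sqrt( 14)/7, - 2,-1, - sqrt( 13)/91,  sqrt( 2 ) /6, 3/7, 7/3, 2.5,sqrt( 19), sqrt( 19) ]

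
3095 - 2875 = 220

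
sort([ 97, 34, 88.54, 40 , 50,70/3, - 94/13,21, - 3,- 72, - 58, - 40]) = [ - 72,- 58, - 40, - 94/13 ,  -  3, 21, 70/3,34, 40,50,88.54, 97 ] 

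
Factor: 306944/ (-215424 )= -2^1*3^(  -  2)*17^( -1 )*109^1 = -  218/153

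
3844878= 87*44194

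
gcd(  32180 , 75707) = 1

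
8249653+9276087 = 17525740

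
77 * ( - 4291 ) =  - 330407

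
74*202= 14948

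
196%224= 196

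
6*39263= 235578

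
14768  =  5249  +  9519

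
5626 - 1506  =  4120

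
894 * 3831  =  3424914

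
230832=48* 4809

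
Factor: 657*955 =3^2*5^1*73^1*191^1 = 627435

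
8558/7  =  1222 + 4/7 = 1222.57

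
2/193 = 2/193 = 0.01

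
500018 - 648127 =- 148109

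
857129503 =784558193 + 72571310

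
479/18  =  26+11/18 =26.61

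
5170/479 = 10+380/479 =10.79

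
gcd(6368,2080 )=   32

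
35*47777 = 1672195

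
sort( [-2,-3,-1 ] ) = [  -  3,  -  2, - 1 ]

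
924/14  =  66=66.00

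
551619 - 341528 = 210091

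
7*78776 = 551432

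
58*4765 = 276370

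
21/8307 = 7/2769 = 0.00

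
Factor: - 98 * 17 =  - 1666 = - 2^1*7^2*17^1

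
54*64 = 3456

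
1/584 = 1/584 = 0.00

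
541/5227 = 541/5227 =0.10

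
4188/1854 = 698/309=2.26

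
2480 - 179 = 2301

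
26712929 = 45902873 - 19189944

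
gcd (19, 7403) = 1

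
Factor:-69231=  - 3^1 * 47^1*491^1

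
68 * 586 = 39848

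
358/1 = 358 = 358.00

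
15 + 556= 571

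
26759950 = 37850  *707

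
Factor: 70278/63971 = 2^1*3^1 * 13^1*71^( - 1)=78/71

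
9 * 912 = 8208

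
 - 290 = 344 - 634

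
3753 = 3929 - 176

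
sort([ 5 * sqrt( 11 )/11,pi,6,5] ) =[ 5*sqrt(11)/11,pi,  5, 6]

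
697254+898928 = 1596182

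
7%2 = 1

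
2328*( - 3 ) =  - 6984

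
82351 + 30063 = 112414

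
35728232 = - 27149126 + 62877358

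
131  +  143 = 274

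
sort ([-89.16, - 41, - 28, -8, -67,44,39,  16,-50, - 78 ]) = [ - 89.16, - 78, - 67, - 50, - 41, - 28, - 8,16,39,44 ] 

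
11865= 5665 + 6200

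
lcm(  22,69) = 1518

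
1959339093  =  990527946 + 968811147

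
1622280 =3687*440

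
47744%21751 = 4242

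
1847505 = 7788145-5940640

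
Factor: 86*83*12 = 2^3*3^1*43^1*83^1 = 85656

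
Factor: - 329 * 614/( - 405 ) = 2^1*3^( - 4) * 5^( - 1 )*7^1 * 47^1*307^1=202006/405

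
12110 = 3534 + 8576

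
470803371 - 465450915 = 5352456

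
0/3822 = 0 = 0.00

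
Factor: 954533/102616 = 2^( -3)*17^1*101^(-1) * 127^(  -  1)*56149^1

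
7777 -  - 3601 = 11378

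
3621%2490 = 1131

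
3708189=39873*93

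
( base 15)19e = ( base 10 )374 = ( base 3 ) 111212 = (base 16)176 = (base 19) 10d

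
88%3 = 1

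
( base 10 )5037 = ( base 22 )A8L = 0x13AD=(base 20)CBH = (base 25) 81C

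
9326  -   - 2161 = 11487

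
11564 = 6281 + 5283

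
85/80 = 1  +  1/16= 1.06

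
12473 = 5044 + 7429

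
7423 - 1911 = 5512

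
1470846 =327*4498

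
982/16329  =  982/16329 = 0.06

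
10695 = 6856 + 3839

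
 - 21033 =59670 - 80703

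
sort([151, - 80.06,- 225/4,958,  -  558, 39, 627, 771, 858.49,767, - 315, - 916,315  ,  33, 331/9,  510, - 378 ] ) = [ - 916, - 558, - 378, - 315, - 80.06,-225/4, 33,331/9,39,151 , 315, 510, 627, 767, 771, 858.49, 958 ] 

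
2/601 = 2/601 = 0.00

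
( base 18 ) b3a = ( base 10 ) 3628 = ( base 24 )674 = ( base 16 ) e2c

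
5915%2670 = 575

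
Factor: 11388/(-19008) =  - 949/1584 = -  2^( - 4 )*3^(-2)*11^( - 1)*13^1 *73^1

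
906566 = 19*47714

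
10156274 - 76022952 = - 65866678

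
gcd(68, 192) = 4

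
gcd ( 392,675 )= 1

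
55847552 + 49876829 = 105724381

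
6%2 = 0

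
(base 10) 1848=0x738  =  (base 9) 2473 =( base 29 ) 25L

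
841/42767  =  841/42767 = 0.02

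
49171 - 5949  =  43222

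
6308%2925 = 458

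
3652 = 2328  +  1324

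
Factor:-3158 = -2^1*1579^1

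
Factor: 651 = 3^1 * 7^1 * 31^1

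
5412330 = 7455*726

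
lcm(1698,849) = 1698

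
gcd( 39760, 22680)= 280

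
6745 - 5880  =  865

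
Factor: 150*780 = 117000 = 2^3*3^2*5^3 * 13^1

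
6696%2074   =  474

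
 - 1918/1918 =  - 1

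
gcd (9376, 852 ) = 4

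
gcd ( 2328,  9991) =97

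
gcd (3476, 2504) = 4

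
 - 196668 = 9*( - 21852 )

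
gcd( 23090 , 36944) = 4618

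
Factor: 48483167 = 17^1*2851951^1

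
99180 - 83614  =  15566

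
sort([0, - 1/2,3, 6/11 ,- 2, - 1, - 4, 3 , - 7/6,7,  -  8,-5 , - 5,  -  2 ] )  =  [ - 8, - 5, - 5, - 4, - 2,-2, - 7/6 ,-1, - 1/2,0, 6/11, 3, 3, 7] 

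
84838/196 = 42419/98 = 432.85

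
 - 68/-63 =1 + 5/63 = 1.08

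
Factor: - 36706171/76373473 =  - 11^( - 1 )*101^( - 1)*68743^( - 1 )*36706171^1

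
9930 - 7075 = 2855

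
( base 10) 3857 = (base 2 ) 111100010001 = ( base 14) 1597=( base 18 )bg5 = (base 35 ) 357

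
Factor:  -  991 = -991^1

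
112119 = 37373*3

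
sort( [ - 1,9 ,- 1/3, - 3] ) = [ - 3 ,-1, - 1/3,9]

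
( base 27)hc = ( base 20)13b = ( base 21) 119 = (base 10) 471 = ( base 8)727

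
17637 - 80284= -62647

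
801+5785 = 6586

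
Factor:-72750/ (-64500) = 97/86 = 2^ (  -  1 )*43^( - 1) * 97^1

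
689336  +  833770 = 1523106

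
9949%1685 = 1524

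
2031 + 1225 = 3256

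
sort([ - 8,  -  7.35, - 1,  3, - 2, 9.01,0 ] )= [ - 8, - 7.35, - 2, - 1,0, 3,9.01 ] 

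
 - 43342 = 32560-75902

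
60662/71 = 60662/71 = 854.39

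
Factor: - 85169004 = -2^2*3^1 * 107^1* 113^1 * 587^1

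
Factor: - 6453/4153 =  - 3^3*239^1*4153^(-1) 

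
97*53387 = 5178539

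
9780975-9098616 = 682359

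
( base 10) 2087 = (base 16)827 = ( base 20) 547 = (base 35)1om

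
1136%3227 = 1136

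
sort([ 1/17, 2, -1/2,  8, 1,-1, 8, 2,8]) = [- 1, - 1/2,  1/17, 1, 2, 2, 8, 8, 8] 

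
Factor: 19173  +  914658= 3^2*19^1*43^1*127^1 = 933831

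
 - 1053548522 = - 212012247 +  - 841536275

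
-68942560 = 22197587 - 91140147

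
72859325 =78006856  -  5147531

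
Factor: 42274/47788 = 2^( - 1)*13^ ( - 1)*23^1  =  23/26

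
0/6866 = 0= 0.00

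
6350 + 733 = 7083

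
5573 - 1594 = 3979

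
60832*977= 59432864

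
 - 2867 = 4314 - 7181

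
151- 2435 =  - 2284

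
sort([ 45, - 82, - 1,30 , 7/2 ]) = [-82, - 1,7/2, 30,45]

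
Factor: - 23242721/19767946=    - 2^( - 1)*  11^( -1)*898543^(  -  1)*23242721^1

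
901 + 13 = 914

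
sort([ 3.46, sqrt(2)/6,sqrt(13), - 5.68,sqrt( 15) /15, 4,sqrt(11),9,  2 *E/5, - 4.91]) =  [ - 5.68, - 4.91, sqrt(2)/6,  sqrt(15 ) /15, 2*E/5,sqrt (11), 3.46, sqrt(13), 4,9]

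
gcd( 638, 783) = 29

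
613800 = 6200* 99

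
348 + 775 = 1123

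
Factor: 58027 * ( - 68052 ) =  -3948853404=- 2^2 * 3^1*53^1*107^1*58027^1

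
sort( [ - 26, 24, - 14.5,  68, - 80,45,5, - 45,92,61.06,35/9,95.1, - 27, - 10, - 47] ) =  [ - 80,  -  47,  -  45, - 27 , - 26, - 14.5, - 10,35/9,5,24,45,61.06,68,92, 95.1]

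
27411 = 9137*3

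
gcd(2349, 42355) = 1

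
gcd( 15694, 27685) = 7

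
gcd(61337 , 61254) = 83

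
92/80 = 23/20 = 1.15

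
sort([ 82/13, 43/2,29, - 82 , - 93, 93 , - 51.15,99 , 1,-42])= [ - 93 , - 82, - 51.15, - 42, 1, 82/13,43/2, 29, 93,99 ] 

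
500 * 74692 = 37346000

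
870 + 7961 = 8831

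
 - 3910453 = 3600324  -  7510777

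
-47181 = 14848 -62029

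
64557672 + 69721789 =134279461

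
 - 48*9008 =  - 432384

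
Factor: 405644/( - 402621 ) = -2^2 * 3^( - 1)*101411^1*134207^( - 1)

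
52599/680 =52599/680= 77.35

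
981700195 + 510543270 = 1492243465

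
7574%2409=347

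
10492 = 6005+4487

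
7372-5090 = 2282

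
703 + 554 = 1257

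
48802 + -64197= - 15395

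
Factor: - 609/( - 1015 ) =3/5 = 3^1 * 5^( - 1 ) 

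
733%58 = 37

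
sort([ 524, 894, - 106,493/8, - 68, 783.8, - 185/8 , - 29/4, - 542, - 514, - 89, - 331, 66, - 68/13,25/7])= [ - 542, - 514, - 331, - 106, - 89,- 68 , - 185/8,- 29/4 , - 68/13, 25/7 , 493/8,  66, 524, 783.8,894]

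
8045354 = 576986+7468368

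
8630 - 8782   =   - 152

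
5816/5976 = 727/747 = 0.97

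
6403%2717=969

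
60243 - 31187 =29056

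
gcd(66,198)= 66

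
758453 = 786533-28080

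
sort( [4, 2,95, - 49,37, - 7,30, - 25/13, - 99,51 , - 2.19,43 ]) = [-99, -49, - 7, - 2.19, - 25/13, 2, 4, 30,37, 43, 51, 95] 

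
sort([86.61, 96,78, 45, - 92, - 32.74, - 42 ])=[- 92,-42, - 32.74,45,  78, 86.61 , 96]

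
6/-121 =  - 6/121 =- 0.05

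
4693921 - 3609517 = 1084404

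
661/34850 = 661/34850 = 0.02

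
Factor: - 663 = -3^1 * 13^1*17^1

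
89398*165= 14750670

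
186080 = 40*4652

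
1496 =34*44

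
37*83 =3071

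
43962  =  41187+2775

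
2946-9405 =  - 6459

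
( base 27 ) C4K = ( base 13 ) 406A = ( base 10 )8876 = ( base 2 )10001010101100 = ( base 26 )d3a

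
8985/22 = 408+9/22 = 408.41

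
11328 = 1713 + 9615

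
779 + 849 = 1628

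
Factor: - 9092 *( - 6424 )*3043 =177732525344 = 2^5*11^1*17^1*73^1*179^1*2273^1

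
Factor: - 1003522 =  - 2^1*13^2*2969^1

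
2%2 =0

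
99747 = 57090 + 42657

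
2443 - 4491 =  - 2048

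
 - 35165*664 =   -  23349560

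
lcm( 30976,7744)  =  30976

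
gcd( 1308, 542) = 2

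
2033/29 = 70 + 3/29  =  70.10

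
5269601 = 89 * 59209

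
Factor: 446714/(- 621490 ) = - 5^( - 1 )*19^( -1 )*401^1*557^1 * 3271^ ( - 1 )=- 223357/310745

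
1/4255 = 1/4255 = 0.00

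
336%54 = 12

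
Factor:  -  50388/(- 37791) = 2^2*3^( - 1) =4/3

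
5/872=5/872 = 0.01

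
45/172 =45/172  =  0.26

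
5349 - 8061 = -2712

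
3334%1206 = 922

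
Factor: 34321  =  7^1*4903^1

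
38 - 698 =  - 660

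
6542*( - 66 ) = -431772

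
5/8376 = 5/8376 = 0.00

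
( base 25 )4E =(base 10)114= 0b1110010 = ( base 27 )46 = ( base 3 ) 11020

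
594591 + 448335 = 1042926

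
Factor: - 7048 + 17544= 10496 =2^8*41^1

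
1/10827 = 1/10827 = 0.00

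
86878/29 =2995 + 23/29 = 2995.79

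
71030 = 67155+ 3875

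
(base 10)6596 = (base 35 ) 5DG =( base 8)14704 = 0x19C4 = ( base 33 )61T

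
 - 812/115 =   -  812/115=- 7.06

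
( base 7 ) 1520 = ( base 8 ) 1132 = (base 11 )4a8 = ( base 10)602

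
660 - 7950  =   -7290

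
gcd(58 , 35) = 1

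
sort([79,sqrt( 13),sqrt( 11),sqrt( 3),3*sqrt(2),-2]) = [ -2, sqrt(3),sqrt( 11), sqrt( 13),3*sqrt(2 ),79] 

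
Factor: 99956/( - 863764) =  - 11^(-1)*67^( - 1)*293^(- 1)*24989^1  =  - 24989/215941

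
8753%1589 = 808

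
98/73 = 1+25/73 =1.34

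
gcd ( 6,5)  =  1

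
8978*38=341164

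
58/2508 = 29/1254 = 0.02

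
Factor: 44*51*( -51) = - 2^2* 3^2*11^1*17^2 = - 114444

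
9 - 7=2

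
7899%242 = 155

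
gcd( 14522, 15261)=1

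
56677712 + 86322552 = 143000264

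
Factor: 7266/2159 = 2^1*3^1*7^1*17^(-1)*127^( - 1)*173^1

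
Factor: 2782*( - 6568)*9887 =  - 2^4 *13^1*107^1*821^1*9887^1 = - 180657004112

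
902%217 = 34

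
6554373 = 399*16427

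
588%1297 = 588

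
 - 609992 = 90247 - 700239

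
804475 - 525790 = 278685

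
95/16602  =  95/16602 = 0.01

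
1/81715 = 1/81715  =  0.00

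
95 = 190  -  95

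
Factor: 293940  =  2^2 * 3^2*5^1*23^1* 71^1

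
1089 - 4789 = -3700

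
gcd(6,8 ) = 2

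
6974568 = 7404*942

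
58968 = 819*72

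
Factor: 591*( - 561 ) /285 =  - 110517/95  =  - 3^1*5^ ( - 1)*11^1*17^1*19^( - 1)*197^1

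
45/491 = 45/491 = 0.09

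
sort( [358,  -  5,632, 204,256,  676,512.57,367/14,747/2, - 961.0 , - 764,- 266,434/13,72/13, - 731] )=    [ - 961.0, - 764,-731,-266, - 5,72/13, 367/14, 434/13,204, 256 , 358, 747/2,512.57, 632,676]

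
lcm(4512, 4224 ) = 198528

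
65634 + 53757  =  119391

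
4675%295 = 250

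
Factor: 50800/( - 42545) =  - 2^4 * 5^1*67^( - 1) = - 80/67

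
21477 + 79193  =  100670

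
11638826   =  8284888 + 3353938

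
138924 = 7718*18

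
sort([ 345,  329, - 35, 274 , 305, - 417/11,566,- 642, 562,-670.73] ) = [ - 670.73, - 642, - 417/11  , -35,  274, 305, 329, 345,562, 566]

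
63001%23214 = 16573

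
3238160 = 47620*68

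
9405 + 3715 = 13120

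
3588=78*46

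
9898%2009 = 1862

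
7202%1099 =608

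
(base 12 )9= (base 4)21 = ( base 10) 9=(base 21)9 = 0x9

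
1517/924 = 1+593/924 = 1.64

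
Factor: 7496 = 2^3*937^1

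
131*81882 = 10726542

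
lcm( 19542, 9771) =19542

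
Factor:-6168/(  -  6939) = 8/9 = 2^3*3^(-2 ) 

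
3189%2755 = 434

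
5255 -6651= -1396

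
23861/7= 23861/7 = 3408.71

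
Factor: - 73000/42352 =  - 2^(  -  1)*5^3*73^1*2647^( - 1)=-9125/5294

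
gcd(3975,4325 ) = 25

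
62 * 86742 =5378004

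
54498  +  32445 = 86943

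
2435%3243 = 2435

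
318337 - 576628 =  - 258291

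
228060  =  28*8145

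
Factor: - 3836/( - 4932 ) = 3^( - 2)*7^1 = 7/9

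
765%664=101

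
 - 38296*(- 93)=3561528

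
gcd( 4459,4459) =4459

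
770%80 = 50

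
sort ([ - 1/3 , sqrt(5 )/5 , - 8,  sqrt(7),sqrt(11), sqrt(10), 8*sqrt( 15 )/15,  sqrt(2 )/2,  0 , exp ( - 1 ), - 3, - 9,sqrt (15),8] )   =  [ - 9,-8,-3,-1/3,0, exp( - 1 ),sqrt( 5) /5,sqrt(2)/2, 8*sqrt(15 ) /15,sqrt( 7) , sqrt( 10 ), sqrt( 11 ) , sqrt (15) , 8]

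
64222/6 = 32111/3 = 10703.67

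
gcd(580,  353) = 1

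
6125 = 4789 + 1336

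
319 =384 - 65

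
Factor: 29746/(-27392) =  - 139/128=- 2^(  -  7)*139^1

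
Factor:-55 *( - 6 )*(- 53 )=-17490=- 2^1 * 3^1*5^1*11^1*53^1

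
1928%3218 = 1928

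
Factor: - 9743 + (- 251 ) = - 2^1*19^1*263^1 = - 9994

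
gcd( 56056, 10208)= 88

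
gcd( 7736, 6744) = 8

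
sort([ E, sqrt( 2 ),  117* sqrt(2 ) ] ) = [ sqrt(2 ), E , 117 * sqrt ( 2 )]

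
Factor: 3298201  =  3298201^1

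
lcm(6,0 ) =0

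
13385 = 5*2677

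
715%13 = 0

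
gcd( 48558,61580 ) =2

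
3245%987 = 284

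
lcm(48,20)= 240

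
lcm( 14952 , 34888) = 104664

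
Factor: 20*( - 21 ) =  -  420 =-  2^2*3^1 * 5^1*7^1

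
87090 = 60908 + 26182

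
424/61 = 6 + 58/61 = 6.95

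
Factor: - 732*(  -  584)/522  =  2^4*3^( - 1) *29^(-1)*61^1 * 73^1=71248/87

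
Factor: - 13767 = -3^1 *13^1*353^1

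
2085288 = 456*4573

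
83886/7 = 83886/7  =  11983.71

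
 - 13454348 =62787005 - 76241353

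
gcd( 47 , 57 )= 1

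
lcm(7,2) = 14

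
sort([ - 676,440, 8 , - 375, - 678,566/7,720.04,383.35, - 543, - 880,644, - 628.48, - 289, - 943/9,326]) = [ - 880, - 678, - 676,-628.48, - 543, - 375, - 289, - 943/9,8,  566/7,326, 383.35,440,644, 720.04]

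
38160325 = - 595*( - 64135) 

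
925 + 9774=10699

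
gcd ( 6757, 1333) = 1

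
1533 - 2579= - 1046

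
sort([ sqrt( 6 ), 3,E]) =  [ sqrt(6 ),E,  3]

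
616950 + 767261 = 1384211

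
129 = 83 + 46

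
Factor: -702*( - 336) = 2^5*3^4*7^1*13^1 =235872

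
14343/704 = 20 + 263/704= 20.37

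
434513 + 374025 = 808538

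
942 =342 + 600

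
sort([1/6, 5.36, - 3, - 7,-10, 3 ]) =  [ - 10 , - 7 , - 3, 1/6, 3,5.36] 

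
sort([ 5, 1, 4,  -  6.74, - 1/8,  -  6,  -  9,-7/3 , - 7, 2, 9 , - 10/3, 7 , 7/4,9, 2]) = [ - 9,-7, - 6.74 , - 6, - 10/3, - 7/3, - 1/8,1,7/4,2,2, 4, 5,7,  9,9]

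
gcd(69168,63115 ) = 1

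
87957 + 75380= 163337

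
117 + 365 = 482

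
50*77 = 3850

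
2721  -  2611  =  110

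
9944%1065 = 359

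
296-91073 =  - 90777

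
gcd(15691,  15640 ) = 17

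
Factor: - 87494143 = -11^1 * 7954013^1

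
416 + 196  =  612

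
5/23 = 5/23 = 0.22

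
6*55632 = 333792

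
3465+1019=4484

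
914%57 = 2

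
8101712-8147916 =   -  46204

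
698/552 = 349/276 =1.26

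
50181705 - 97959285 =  - 47777580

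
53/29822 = 53/29822 = 0.00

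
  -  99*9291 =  - 919809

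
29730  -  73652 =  - 43922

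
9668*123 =1189164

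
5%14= 5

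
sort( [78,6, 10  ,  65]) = [6, 10,65,78]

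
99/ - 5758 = -1 + 5659/5758= - 0.02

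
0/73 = 0 = 0.00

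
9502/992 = 9 + 287/496  =  9.58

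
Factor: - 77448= - 2^3*3^1 * 7^1*461^1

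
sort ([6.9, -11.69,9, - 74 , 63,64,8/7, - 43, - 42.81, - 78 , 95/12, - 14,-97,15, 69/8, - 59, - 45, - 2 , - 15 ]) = [ - 97, - 78, -74, - 59, - 45, -43, - 42.81, - 15, - 14, - 11.69, - 2,  8/7, 6.9 , 95/12 , 69/8, 9,15,63, 64 ]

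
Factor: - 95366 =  - 2^1*41^1 *1163^1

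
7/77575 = 7/77575 = 0.00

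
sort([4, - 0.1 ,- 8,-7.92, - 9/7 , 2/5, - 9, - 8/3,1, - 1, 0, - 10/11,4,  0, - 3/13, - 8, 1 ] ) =[ - 9, - 8, - 8, - 7.92, - 8/3, - 9/7, - 1 ,- 10/11, - 3/13, - 0.1 , 0,0, 2/5,1 , 1 , 4, 4]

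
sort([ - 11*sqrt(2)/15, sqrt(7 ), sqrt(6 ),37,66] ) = [ - 11*sqrt(2)/15, sqrt( 6),sqrt(7), 37, 66 ] 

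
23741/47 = 23741/47 = 505.13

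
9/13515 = 3/4505 = 0.00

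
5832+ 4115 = 9947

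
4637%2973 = 1664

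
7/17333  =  7/17333 =0.00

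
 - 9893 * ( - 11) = 108823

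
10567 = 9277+1290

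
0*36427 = 0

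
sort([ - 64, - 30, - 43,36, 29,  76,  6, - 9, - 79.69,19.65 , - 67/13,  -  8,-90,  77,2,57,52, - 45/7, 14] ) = [ - 90,-79.69, - 64, - 43, -30, - 9, - 8, - 45/7, - 67/13,  2,6 , 14,  19.65, 29,  36,52,57,76,77] 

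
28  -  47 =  - 19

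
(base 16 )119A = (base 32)4cq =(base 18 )dg6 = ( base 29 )5AB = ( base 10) 4506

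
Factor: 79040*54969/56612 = 2^4*3^1*5^1*13^1 *19^1*73^1*251^1*14153^( - 1 ) = 1086187440/14153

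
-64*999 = -63936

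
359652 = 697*516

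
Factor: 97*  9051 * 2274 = 2^1*3^2 * 7^1*97^1*379^1* 431^1 =1996451478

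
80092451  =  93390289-13297838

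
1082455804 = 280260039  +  802195765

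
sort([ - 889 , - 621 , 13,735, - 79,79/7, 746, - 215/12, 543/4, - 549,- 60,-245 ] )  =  [ -889,-621, - 549, - 245, - 79, - 60, - 215/12, 79/7, 13,543/4, 735, 746]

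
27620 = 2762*10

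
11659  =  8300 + 3359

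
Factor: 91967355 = 3^2*5^1* 2043719^1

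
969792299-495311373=474480926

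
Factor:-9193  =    -  29^1*317^1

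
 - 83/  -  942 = 83/942 = 0.09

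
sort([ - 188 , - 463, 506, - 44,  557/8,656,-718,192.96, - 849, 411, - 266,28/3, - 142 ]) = [-849,- 718, - 463, - 266, - 188,-142, -44, 28/3, 557/8 , 192.96,411, 506,656 ] 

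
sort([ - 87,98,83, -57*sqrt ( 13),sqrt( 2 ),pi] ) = [-57*sqrt(13), - 87,sqrt(2),pi,83, 98 ]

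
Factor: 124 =2^2* 31^1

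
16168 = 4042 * 4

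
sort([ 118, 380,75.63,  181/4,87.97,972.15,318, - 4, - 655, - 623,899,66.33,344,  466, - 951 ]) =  [  -  951, - 655, - 623,  -  4,181/4,66.33,75.63, 87.97,118,318,344, 380,466,899 , 972.15] 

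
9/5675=9/5675 = 0.00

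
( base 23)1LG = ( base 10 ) 1028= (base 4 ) 100010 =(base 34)U8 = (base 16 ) 404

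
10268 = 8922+1346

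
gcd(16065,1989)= 153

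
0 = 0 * 54722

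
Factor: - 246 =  - 2^1*3^1*41^1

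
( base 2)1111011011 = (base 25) 1EC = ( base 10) 987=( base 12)6a3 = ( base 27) 19F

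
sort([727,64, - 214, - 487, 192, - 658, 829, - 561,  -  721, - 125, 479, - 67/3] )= [-721, - 658, - 561, - 487,-214, - 125, - 67/3,64, 192, 479,727,  829] 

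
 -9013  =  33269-42282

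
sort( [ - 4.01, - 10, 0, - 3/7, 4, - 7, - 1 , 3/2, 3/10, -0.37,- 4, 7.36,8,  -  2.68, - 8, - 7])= [ - 10, - 8, -7,- 7, -4.01, - 4, -2.68, - 1,-3/7,- 0.37,0, 3/10, 3/2, 4, 7.36, 8] 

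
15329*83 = 1272307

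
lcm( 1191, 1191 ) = 1191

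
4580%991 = 616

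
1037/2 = 518 + 1/2 = 518.50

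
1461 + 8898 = 10359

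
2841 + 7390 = 10231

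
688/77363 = 688/77363 = 0.01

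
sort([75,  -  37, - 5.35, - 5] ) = [ - 37, - 5.35, - 5,75] 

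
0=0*32392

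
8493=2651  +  5842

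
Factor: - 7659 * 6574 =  - 2^1*3^2*19^1*23^1*37^1*173^1 = - 50350266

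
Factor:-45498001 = -17^1*2676353^1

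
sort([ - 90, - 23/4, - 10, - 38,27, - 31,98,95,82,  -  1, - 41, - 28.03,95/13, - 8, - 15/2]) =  [- 90, - 41,-38 , - 31 ,- 28.03, -10, - 8,-15/2, - 23/4,-1,95/13,27, 82,95,98]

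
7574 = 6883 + 691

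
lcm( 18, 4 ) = 36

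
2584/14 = 184 + 4/7 = 184.57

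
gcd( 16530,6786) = 174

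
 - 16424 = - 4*4106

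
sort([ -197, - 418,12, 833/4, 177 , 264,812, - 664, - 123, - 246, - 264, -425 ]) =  [- 664, - 425, -418,-264, - 246, - 197, - 123, 12,177, 833/4,264,812 ]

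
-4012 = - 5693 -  - 1681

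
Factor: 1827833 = 7^1*23^1*11353^1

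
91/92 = 91/92 = 0.99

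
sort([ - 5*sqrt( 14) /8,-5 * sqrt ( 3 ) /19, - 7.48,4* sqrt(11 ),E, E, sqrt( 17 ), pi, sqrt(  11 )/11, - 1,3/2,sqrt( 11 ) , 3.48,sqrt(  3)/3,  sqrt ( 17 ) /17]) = [ - 7.48 ,  -  5*sqrt(14 ) /8  ,-1, - 5*sqrt(3 )/19, sqrt (17 ) /17 , sqrt( 11 ) /11, sqrt( 3 ) /3,3/2,E, E,pi,sqrt(11), 3.48,sqrt(17), 4*sqrt( 11 ) ]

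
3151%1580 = 1571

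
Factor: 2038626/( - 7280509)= - 2^1*3^2*37^1*73^( - 1)*3061^1  *  99733^( - 1)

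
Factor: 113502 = 2^1*3^1*18917^1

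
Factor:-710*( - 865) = 614150 = 2^1 *5^2*71^1*173^1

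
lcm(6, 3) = 6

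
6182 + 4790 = 10972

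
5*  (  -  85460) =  - 427300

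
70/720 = 7/72 = 0.10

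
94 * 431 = 40514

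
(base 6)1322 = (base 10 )338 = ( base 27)CE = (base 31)as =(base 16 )152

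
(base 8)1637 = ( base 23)1H7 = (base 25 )1c2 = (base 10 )927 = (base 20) 267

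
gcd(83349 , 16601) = 1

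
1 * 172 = 172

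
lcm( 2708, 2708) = 2708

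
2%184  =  2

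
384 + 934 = 1318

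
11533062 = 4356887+7176175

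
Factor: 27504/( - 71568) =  - 7^( - 1 )*71^(- 1)*191^1 = - 191/497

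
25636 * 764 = 19585904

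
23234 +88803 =112037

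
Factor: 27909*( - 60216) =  - 2^3*3^3*7^1*13^1*193^1 * 443^1 = -  1680568344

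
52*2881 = 149812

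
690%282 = 126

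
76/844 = 19/211=0.09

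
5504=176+5328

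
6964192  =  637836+6326356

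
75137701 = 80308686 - 5170985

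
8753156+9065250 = 17818406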